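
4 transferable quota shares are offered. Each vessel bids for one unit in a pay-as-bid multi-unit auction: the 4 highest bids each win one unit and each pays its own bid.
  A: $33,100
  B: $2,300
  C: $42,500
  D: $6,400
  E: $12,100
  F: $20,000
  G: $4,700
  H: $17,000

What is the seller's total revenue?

Sorting: 42,500 (C), 33,100 (A), 20,000 (F), 17,000 (H), 12,100 (E), 6,400 (D), …
Winners (4 units): C, A, F, H.
Total revenue = 42,500 + 33,100 + 20,000 + 17,000 = $112,600.

Total revenue: $112,600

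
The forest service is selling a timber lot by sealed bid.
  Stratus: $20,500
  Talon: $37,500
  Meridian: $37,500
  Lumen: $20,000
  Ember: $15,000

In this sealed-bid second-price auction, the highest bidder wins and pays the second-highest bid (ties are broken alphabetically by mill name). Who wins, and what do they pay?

Meridian pays $37,500

Rule: the highest bidder wins and pays the second-highest bid.
Bids ranked: 37,500 (Meridian) > 37,500 (Talon) > 20,500 (Stratus) > 20,000 (Lumen) > 15,000 (Ember)
Tie at $37,500 → Meridian wins by tie-break.
Meridian wins with the highest bid; price is set by the runner-up at $37,500.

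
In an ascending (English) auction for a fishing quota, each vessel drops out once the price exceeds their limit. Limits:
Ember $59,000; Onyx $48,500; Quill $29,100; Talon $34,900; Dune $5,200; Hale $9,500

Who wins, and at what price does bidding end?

Rule: the price rises until one bidder remains; the winner pays the price at which the last rival dropped out.
Sorting limits: 59,000 (Ember) > 48,500 (Onyx) > 34,900 (Talon) > 29,100 (Quill) > 9,500 (Hale) > 5,200 (Dune)
Onyx is the last rival to drop out, at $48,500; Ember remains and wins at that price.

Ember wins at $48,500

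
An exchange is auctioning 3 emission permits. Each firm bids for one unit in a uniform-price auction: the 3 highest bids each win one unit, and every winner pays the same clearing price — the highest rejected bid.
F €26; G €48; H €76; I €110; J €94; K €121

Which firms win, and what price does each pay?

Ordering the bids: 121 (K), 110 (I), 94 (J), 76 (H), 48 (G), …
Top 3: K, I, J.
Highest unsuccessful bid: €76 → clearing price.

K, I, J; each pays €76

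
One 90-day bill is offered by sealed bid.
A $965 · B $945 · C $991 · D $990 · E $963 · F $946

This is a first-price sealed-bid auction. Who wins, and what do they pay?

Sorting bids: 991 (C) > 990 (D) > 965 (A) > 963 (E) > 946 (F) > 945 (B)
C is highest → pays own bid, $991.

C pays $991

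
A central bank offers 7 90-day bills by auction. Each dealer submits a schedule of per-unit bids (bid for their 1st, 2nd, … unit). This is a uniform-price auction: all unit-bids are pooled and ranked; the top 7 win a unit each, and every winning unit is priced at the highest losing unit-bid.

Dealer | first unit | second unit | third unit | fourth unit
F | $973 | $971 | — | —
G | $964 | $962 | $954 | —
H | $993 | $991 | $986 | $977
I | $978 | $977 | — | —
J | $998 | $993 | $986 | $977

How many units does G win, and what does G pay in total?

All unit-bids, highest first — top 7: 998 (J-1), 993 (H-1), 993 (J-2), 991 (H-2), 986 (H-3), 986 (J-3), 978 (I-1)
The (k+1)-th unit-bid is $977.
G wins 0 unit(s) at $977 each.

G: 0 units, pays $0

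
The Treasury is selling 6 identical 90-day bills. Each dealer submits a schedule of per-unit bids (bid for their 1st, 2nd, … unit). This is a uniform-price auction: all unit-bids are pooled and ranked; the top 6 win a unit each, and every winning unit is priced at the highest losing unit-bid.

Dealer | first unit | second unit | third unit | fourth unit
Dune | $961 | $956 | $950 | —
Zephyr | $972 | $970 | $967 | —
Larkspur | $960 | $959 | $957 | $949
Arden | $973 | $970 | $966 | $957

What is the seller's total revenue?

Total revenue: $5,766

Pooled unit-bids ranked (top 6): 973 (Arden-1), 972 (Zephyr-1), 970 (Zephyr-2), 970 (Arden-2), 967 (Zephyr-3), 966 (Arden-3)
First bid not allocated: $961.
Allocation: Arden 3, Zephyr 3. Every unit priced at $961.
Revenue = 6 × 961 = $5,766.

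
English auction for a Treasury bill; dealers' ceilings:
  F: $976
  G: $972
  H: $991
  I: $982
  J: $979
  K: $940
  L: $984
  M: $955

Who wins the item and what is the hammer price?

H wins at $984

Sorting limits: 991 (H) > 984 (L) > 982 (I) > 979 (J) > 976 (F) > 972 (G) > …
L is the last rival to drop out, at $984; H remains and wins at that price.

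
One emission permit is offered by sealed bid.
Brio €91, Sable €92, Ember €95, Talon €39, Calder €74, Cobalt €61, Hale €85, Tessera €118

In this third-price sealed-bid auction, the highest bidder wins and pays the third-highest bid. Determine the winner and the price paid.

Tessera pays €92

Sorting bids: 118 (Tessera) > 95 (Ember) > 92 (Sable) > 91 (Brio) > 85 (Hale) > 74 (Calder) > …
Tessera wins; payment is bid #3 in the ranking = €92.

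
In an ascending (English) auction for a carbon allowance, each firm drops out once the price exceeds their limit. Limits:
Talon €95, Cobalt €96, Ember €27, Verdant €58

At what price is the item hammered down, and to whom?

Cobalt wins at €95

Sorting limits: 96 (Cobalt) > 95 (Talon) > 58 (Verdant) > 27 (Ember)
Bidding ends when Talon exits at €95; Cobalt takes it.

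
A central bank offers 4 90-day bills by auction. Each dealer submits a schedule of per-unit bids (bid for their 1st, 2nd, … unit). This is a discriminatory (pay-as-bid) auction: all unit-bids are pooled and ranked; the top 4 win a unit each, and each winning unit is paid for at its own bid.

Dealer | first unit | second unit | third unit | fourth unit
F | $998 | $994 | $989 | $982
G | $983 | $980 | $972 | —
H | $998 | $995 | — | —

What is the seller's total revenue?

Total revenue: $3,985

Merging the schedules and taking the best 4: 998 (F-1), 998 (H-1), 995 (H-2), 994 (F-2)
Next rejected bid: $989 (not a price — pay-as-bid).
Each winning unit pays its own bid.
Revenue = 998 + 998 + 995 + 994 = $3,985.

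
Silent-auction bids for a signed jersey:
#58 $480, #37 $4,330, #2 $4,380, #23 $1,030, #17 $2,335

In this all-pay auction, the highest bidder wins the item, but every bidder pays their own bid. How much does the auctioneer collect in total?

Bids ranked: 4,380 (#2) > 4,330 (#37) > 2,335 (#17) > 1,030 (#23) > 480 (#58)
#2 wins with the top bid; all bids are sunk regardless.
Every bidder forfeits their bid regardless of winning.
Revenue = 480 + 4,330 + 4,380 + 1,030 + 2,335 = $12,555.

Total revenue: $12,555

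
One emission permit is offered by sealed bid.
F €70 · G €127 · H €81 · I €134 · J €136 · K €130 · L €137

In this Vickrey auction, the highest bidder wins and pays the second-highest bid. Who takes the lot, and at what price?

Bids ranked: 137 (L) > 136 (J) > 134 (I) > 130 (K) > 127 (G) > 81 (H) > …
Second-price: L pays J's bid of €136.

L pays €136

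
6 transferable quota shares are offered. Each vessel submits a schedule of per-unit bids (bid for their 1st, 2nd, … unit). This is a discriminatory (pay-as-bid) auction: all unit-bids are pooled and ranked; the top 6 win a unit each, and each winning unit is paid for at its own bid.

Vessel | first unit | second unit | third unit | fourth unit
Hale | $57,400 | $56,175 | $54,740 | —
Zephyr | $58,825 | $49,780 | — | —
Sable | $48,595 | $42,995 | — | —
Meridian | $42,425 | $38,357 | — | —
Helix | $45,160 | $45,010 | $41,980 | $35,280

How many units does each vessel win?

Merging the schedules and taking the best 6: 58,825 (Zephyr-1), 57,400 (Hale-1), 56,175 (Hale-2), 54,740 (Hale-3), 49,780 (Zephyr-2), 48,595 (Sable-1)
Next rejected bid: $45,160 (not a price — pay-as-bid).
Allocation: Hale 3, Sable 1, Zephyr 2.

Hale 3, Sable 1, Zephyr 2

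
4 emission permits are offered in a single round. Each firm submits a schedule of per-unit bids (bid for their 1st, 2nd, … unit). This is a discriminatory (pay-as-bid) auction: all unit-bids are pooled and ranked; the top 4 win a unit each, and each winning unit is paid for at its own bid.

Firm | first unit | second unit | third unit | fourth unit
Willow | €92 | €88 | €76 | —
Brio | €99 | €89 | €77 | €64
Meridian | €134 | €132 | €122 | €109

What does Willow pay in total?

Merging the schedules and taking the best 4: 134 (Meridian-1), 132 (Meridian-2), 122 (Meridian-3), 109 (Meridian-4)
Next rejected bid: €99 (not a price — pay-as-bid).
Willow wins no units.

Willow pays €0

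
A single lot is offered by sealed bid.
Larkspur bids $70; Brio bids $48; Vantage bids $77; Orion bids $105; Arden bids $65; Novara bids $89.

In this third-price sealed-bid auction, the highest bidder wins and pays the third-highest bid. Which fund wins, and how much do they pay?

Orion pays $77

Third-price sealed-bid auction: the highest bidder wins and pays the third-highest bid.
Bids in order: 105 (Orion) > 89 (Novara) > 77 (Vantage) > 70 (Larkspur) > 65 (Arden) > 48 (Brio)
Orion wins; payment is bid #3 in the ranking = $77.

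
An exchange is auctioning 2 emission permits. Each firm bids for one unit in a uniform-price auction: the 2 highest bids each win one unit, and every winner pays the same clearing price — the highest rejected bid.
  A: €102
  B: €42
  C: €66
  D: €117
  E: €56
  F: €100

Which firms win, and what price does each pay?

Ordering the bids: 117 (D), 102 (A), 100 (F), 66 (C), …
The 2 highest are D, A.
Highest unsuccessful bid: €100 → clearing price.

D, A; each pays €100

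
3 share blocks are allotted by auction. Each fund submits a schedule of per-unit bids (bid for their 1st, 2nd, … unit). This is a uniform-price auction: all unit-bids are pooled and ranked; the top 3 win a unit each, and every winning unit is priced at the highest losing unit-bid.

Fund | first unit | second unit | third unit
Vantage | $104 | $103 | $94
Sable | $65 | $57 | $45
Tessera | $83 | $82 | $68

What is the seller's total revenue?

Total revenue: $249

Merging the schedules and taking the best 3: 104 (Vantage-1), 103 (Vantage-2), 94 (Vantage-3)
The (k+1)-th unit-bid is $83.
Allocation: Vantage 3. Every unit priced at $83.
Revenue = 3 × 83 = $249.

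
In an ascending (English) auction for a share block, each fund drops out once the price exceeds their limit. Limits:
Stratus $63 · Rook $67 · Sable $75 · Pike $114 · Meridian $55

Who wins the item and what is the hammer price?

Rule: the price rises until one bidder remains; the winner pays the price at which the last rival dropped out.
Sorting limits: 114 (Pike) > 75 (Sable) > 67 (Rook) > 63 (Stratus) > 55 (Meridian)
Once the price passes $75, only Pike is left; the hammer falls at Sable's limit of $75.

Pike wins at $75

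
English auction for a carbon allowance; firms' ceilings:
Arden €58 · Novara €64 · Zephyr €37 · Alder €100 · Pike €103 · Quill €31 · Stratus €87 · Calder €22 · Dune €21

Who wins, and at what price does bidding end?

Pike wins at €100

Ascending (English) auction: the price rises until one bidder remains; the winner pays the price at which the last rival dropped out.
Limits in order: 103 (Pike) > 100 (Alder) > 87 (Stratus) > 64 (Novara) > 58 (Arden) > 37 (Zephyr) > …
Alder is the last rival to drop out, at €100; Pike remains and wins at that price.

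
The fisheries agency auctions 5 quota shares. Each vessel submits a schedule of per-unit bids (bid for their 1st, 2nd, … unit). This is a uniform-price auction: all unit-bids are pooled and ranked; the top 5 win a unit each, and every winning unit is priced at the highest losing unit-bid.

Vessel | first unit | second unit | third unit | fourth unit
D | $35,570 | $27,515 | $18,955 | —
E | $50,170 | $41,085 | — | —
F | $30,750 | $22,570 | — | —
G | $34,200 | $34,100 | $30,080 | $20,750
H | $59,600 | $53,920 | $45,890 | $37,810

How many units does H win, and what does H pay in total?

H: 3 units, pays $113,430

All unit-bids, highest first — top 5: 59,600 (H-1), 53,920 (H-2), 50,170 (E-1), 45,890 (H-3), 41,085 (E-2)
First bid not allocated: $37,810.
H wins 3 unit(s) at $37,810 each.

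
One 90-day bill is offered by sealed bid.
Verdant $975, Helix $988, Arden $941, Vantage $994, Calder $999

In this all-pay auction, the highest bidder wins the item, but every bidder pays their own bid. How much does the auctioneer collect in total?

All-pay auction: the highest bidder wins the item, but every bidder pays their own bid.
Sorting bids: 999 (Calder) > 994 (Vantage) > 988 (Helix) > 975 (Verdant) > 941 (Arden)
Every bidder forfeits their bid regardless of winning.
Revenue = 975 + 988 + 941 + 994 + 999 = $4,897.

Total revenue: $4,897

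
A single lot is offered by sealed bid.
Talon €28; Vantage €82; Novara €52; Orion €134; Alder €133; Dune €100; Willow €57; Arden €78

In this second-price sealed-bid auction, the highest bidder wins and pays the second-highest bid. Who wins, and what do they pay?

Orion pays €133

Rule: the highest bidder wins and pays the second-highest bid.
Sorting bids: 134 (Orion) > 133 (Alder) > 100 (Dune) > 82 (Vantage) > 78 (Arden) > 57 (Willow) > …
Second-price: Orion pays Alder's bid of €133.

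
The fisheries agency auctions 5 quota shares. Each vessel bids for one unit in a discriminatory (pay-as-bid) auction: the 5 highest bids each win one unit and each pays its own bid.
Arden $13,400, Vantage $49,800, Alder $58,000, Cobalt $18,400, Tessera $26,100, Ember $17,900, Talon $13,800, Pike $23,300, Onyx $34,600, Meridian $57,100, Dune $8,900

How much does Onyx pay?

Onyx pays $34,600

Sorting: 58,000 (Alder), 57,100 (Meridian), 49,800 (Vantage), 34,600 (Onyx), 26,100 (Tessera), 23,300 (Pike), 18,400 (Cobalt), …
Winners (5 units): Alder, Meridian, Vantage, Onyx, Tessera.
Onyx wins → own bid $34,600.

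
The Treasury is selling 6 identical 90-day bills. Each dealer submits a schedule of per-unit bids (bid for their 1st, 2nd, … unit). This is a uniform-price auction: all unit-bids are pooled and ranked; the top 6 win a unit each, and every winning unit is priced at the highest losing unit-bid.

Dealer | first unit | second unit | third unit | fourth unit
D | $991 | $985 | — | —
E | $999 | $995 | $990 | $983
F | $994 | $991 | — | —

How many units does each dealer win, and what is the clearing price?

D 1, E 3, F 2; clearing price $985

All unit-bids, highest first — top 6: 999 (E-1), 995 (E-2), 994 (F-1), 991 (D-1), 991 (F-2), 990 (E-3)
Highest rejected unit-bid = $985.
Allocation: D 1, E 3, F 2.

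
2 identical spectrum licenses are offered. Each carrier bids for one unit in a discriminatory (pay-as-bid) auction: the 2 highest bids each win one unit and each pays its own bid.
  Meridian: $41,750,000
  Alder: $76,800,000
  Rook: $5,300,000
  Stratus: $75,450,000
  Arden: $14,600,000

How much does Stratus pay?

Ordering the bids: 76,800,000 (Alder), 75,450,000 (Stratus), 41,750,000 (Meridian), 14,600,000 (Arden), …
Top 2: Alder, Stratus.
Stratus wins → own bid $75,450,000.

Stratus pays $75,450,000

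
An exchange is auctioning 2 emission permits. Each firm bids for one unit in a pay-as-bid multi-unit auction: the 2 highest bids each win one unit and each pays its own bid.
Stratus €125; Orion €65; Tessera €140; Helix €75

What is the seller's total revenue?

Total revenue: €265

Bids ranked high→low: 140 (Tessera), 125 (Stratus), 75 (Helix), 65 (Orion)
Winners (2 units): Tessera, Stratus.
Total revenue = 140 + 125 = €265.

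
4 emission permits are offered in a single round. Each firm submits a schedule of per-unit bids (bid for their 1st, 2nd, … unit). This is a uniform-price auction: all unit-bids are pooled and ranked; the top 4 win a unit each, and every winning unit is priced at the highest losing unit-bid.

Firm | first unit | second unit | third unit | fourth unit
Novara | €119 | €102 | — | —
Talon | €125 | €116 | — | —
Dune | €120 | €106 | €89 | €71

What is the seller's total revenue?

Total revenue: €424

All unit-bids, highest first — top 4: 125 (Talon-1), 120 (Dune-1), 119 (Novara-1), 116 (Talon-2)
The (k+1)-th unit-bid is €106.
Allocation: Dune 1, Novara 1, Talon 2. Every unit priced at €106.
Revenue = 4 × 106 = €424.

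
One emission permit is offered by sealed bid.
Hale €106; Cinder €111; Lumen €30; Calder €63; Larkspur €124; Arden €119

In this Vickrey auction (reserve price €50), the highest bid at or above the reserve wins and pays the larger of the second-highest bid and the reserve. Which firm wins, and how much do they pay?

Larkspur pays €119

Bids ranked: 124 (Larkspur) > 119 (Arden) > 111 (Cinder) > 106 (Hale) > 63 (Calder) > 30 (Lumen)
Larkspur has the top bid at or above the reserve (€124).
max(second-highest €119, reserve €50) = €119; the reserve does not bind.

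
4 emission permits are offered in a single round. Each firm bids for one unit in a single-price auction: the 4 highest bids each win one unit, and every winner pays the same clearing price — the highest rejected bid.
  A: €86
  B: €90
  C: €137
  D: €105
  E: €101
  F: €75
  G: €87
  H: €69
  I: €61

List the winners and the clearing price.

Bids ranked high→low: 137 (C), 105 (D), 101 (E), 90 (B), 87 (G), 86 (A), …
Top 4: C, D, E, B.
Highest unsuccessful bid: €87 → clearing price.

C, D, E, B; each pays €87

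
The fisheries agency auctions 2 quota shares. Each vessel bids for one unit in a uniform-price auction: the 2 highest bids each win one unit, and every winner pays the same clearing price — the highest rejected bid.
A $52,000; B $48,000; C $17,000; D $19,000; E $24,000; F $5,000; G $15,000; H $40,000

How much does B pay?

B pays $40,000

Ordering the bids: 52,000 (A), 48,000 (B), 40,000 (H), 24,000 (E), …
Winners (2 units): A, B.
Clearing price = highest rejected bid = $40,000.
B wins → pays $40,000.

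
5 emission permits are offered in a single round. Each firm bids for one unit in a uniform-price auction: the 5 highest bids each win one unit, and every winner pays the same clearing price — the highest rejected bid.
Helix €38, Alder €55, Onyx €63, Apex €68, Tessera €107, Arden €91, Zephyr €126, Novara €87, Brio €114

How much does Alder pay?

Alder pays €0

Ordering the bids: 126 (Zephyr), 114 (Brio), 107 (Tessera), 91 (Arden), 87 (Novara), 68 (Apex), 63 (Onyx), …
Winners (5 units): Zephyr, Brio, Tessera, Arden, Novara.
Highest unsuccessful bid: €68 → clearing price.
Alder does not win → pays €0.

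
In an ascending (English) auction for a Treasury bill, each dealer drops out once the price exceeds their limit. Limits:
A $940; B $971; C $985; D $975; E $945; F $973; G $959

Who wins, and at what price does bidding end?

Sorting limits: 985 (C) > 975 (D) > 973 (F) > 971 (B) > 959 (G) > 945 (E) > …
D is the last rival to drop out, at $975; C remains and wins at that price.

C wins at $975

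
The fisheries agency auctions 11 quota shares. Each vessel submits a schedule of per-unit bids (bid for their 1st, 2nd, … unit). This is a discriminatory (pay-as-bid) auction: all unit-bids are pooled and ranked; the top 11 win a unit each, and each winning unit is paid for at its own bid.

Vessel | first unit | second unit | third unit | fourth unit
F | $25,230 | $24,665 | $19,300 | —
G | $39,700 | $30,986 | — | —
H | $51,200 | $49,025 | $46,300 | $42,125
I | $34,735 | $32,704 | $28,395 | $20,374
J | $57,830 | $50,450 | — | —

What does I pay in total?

I pays $95,834

Pooled unit-bids ranked (top 11): 57,830 (J-1), 51,200 (H-1), 50,450 (J-2), 49,025 (H-2), 46,300 (H-3), 42,125 (H-4), 39,700 (G-1), 34,735 (I-1), 32,704 (I-2), 30,986 (G-2), 28,395 (I-3)
Next rejected bid: $25,230 (not a price — pay-as-bid).
I's winning unit-bids: 34,735 + 32,704 + 28,395 = $95,834.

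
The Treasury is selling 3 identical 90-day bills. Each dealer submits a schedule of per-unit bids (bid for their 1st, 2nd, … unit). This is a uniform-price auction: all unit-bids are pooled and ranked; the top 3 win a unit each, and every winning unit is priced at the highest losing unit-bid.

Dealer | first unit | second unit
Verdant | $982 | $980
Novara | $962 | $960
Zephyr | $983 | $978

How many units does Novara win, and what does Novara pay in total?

Merging the schedules and taking the best 3: 983 (Zephyr-1), 982 (Verdant-1), 980 (Verdant-2)
First bid not allocated: $978.
Novara wins 0 unit(s) at $978 each.

Novara: 0 units, pays $0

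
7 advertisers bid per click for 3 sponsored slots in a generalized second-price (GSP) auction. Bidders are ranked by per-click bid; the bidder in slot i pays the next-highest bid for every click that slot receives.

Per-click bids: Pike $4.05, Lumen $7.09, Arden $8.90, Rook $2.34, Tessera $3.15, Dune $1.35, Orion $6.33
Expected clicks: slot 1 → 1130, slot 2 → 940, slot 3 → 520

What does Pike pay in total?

Pike pays $0.00

Sorting advertisers: $8.90 (Arden) > $7.09 (Lumen) > $6.33 (Orion) > $4.05 (Pike) > …
Pike ranks below slot 3 → no slot, pays nothing.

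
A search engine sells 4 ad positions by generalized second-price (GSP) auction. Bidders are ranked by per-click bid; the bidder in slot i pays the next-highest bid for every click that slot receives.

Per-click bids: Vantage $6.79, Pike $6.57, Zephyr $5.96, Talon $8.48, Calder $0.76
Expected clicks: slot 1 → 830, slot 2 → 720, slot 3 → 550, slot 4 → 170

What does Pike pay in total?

Per-click bids in order: $8.48 (Talon) > $6.79 (Vantage) > $6.57 (Pike) > $5.96 (Zephyr) > $0.76 (Calder)
Pike holds slot 3 → pays next bid $5.96 × 550 clicks = $3278.00.

Pike pays $3278.00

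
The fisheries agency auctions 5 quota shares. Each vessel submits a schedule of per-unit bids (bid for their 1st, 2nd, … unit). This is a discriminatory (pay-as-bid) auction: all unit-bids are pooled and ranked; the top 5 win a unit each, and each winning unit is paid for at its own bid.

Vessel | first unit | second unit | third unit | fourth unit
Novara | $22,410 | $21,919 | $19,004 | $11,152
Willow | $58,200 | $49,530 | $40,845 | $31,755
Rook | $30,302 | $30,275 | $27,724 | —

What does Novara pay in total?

All unit-bids, highest first — top 5: 58,200 (Willow-1), 49,530 (Willow-2), 40,845 (Willow-3), 31,755 (Willow-4), 30,302 (Rook-1)
Next rejected bid: $30,275 (not a price — pay-as-bid).
Novara wins no units.

Novara pays $0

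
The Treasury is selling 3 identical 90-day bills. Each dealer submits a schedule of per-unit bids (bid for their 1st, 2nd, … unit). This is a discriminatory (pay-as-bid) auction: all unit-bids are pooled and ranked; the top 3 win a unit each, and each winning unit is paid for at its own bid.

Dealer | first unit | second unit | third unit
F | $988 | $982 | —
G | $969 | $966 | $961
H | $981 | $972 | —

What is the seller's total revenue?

Pooled unit-bids ranked (top 3): 988 (F-1), 982 (F-2), 981 (H-1)
Next rejected bid: $972 (not a price — pay-as-bid).
Each winning unit pays its own bid.
Revenue = 988 + 982 + 981 = $2,951.

Total revenue: $2,951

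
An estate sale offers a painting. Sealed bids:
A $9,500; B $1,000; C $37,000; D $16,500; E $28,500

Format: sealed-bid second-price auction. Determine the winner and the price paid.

C pays $28,500

Sealed-bid second-price auction: the highest bidder wins and pays the second-highest bid.
Sorting bids: 37,000 (C) > 28,500 (E) > 16,500 (D) > 9,500 (A) > 1,000 (B)
C wins with the highest bid; price is set by the runner-up at $28,500.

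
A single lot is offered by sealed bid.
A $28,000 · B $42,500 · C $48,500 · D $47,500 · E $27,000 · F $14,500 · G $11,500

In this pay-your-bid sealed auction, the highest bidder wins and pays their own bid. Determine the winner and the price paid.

Bids ranked: 48,500 (C) > 47,500 (D) > 42,500 (B) > 28,000 (A) > 27,000 (E) > 14,500 (F) > …
First-price: C pays what they bid, $48,500.

C pays $48,500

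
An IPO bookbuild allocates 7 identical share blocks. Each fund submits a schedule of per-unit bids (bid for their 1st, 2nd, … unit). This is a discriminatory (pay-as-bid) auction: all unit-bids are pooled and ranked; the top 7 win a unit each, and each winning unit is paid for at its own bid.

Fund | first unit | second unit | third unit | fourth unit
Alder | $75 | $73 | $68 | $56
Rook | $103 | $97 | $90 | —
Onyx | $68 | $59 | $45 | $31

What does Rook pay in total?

All unit-bids, highest first — top 7: 103 (Rook-1), 97 (Rook-2), 90 (Rook-3), 75 (Alder-1), 73 (Alder-2), 68 (Alder-3), 68 (Onyx-1)
Next rejected bid: $59 (not a price — pay-as-bid).
Rook's winning unit-bids: 103 + 97 + 90 = $290.

Rook pays $290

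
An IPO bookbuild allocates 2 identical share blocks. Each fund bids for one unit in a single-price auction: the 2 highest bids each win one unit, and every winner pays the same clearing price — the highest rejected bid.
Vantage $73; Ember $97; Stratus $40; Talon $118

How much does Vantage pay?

Vantage pays $0

Ordering the bids: 118 (Talon), 97 (Ember), 73 (Vantage), 40 (Stratus)
Top 2: Talon, Ember.
Clearing price = highest rejected bid = $73.
Vantage does not win → pays $0.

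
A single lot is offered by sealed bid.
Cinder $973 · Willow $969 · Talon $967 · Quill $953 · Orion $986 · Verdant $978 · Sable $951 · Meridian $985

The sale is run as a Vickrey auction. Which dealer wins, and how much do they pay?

Orion pays $985

Bids ranked: 986 (Orion) > 985 (Meridian) > 978 (Verdant) > 973 (Cinder) > 969 (Willow) > 967 (Talon) > …
Orion wins with the highest bid; price is set by the runner-up at $985.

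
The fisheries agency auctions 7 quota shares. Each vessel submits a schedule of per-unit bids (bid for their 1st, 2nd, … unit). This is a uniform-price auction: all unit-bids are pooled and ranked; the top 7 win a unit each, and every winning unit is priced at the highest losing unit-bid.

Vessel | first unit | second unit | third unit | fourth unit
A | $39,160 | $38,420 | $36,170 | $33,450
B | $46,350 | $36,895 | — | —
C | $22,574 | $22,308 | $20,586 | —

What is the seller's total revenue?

Total revenue: $156,156

Merging the schedules and taking the best 7: 46,350 (B-1), 39,160 (A-1), 38,420 (A-2), 36,895 (B-2), 36,170 (A-3), 33,450 (A-4), 22,574 (C-1)
The (k+1)-th unit-bid is $22,308.
Allocation: A 4, B 2, C 1. Every unit priced at $22,308.
Revenue = 7 × 22,308 = $156,156.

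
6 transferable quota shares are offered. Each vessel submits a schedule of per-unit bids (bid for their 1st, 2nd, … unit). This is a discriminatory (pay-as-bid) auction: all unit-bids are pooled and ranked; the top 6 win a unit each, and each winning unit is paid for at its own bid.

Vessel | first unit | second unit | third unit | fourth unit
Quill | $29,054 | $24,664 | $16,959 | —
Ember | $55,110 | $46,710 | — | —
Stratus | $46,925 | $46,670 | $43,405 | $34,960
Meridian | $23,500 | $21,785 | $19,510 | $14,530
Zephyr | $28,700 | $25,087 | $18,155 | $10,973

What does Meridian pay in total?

Meridian pays $0

Pooled unit-bids ranked (top 6): 55,110 (Ember-1), 46,925 (Stratus-1), 46,710 (Ember-2), 46,670 (Stratus-2), 43,405 (Stratus-3), 34,960 (Stratus-4)
Next rejected bid: $29,054 (not a price — pay-as-bid).
Meridian wins no units.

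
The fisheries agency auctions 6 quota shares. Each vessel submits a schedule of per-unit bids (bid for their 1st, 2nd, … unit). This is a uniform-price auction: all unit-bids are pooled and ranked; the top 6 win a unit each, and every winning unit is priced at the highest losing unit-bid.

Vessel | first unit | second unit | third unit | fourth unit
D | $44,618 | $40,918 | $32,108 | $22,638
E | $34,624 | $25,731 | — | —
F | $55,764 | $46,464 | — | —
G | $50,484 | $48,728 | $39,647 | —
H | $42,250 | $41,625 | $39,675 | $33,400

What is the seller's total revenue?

All unit-bids, highest first — top 6: 55,764 (F-1), 50,484 (G-1), 48,728 (G-2), 46,464 (F-2), 44,618 (D-1), 42,250 (H-1)
Highest rejected unit-bid = $41,625.
Allocation: D 1, F 2, G 2, H 1. Every unit priced at $41,625.
Revenue = 6 × 41,625 = $249,750.

Total revenue: $249,750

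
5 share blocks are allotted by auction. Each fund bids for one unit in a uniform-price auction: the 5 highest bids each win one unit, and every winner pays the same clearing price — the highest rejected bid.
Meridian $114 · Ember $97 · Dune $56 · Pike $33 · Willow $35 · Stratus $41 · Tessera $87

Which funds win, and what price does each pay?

Bids ranked high→low: 114 (Meridian), 97 (Ember), 87 (Tessera), 56 (Dune), 41 (Stratus), 35 (Willow), 33 (Pike)
Top 5: Meridian, Ember, Tessera, Dune, Stratus.
First losing bid is Willow's $35, which sets the uniform price.

Meridian, Ember, Tessera, Dune, Stratus; each pays $35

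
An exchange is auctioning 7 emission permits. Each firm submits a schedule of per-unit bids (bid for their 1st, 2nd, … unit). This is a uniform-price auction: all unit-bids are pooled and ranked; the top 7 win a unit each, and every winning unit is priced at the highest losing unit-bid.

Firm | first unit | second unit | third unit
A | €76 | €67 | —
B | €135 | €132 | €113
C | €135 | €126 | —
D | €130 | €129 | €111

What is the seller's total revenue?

Merging the schedules and taking the best 7: 135 (B-1), 135 (C-1), 132 (B-2), 130 (D-1), 129 (D-2), 126 (C-2), 113 (B-3)
First bid not allocated: €111.
Allocation: B 3, C 2, D 2. Every unit priced at €111.
Revenue = 7 × 111 = €777.

Total revenue: €777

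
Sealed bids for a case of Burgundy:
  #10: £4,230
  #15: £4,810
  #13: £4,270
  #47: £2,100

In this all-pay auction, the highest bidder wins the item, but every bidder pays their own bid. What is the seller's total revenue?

Bids ranked: 4,810 (#15) > 4,270 (#13) > 4,230 (#10) > 2,100 (#47)
#15 wins with the top bid; all bids are sunk regardless.
Every bidder forfeits their bid regardless of winning.
Revenue = 4,230 + 4,810 + 4,270 + 2,100 = £15,410.

Total revenue: £15,410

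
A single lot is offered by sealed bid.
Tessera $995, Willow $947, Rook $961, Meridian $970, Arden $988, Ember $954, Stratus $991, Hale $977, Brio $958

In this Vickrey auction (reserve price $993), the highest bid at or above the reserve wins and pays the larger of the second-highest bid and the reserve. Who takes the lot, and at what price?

Sorting bids: 995 (Tessera) > 991 (Stratus) > 988 (Arden) > 977 (Hale) > 970 (Meridian) > 961 (Rook) > …
Tessera has the top bid at or above the reserve ($995).
Second-highest bid $991 is below the reserve $993, so the reserve binds → payment $993.

Tessera pays $993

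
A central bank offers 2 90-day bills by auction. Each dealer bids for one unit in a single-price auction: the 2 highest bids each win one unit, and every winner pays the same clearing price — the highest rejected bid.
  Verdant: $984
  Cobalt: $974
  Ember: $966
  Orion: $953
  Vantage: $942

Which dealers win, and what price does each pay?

Sorting: 984 (Verdant), 974 (Cobalt), 966 (Ember), 953 (Orion), …
Top 2: Verdant, Cobalt.
Highest unsuccessful bid: $966 → clearing price.

Verdant, Cobalt; each pays $966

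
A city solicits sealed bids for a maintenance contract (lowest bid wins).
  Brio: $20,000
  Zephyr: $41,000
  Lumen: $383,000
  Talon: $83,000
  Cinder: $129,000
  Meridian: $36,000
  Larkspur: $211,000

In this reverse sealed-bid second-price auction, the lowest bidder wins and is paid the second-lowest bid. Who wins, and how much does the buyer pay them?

Brio is paid $36,000

Reverse sealed-bid second-price auction: the lowest bidder wins and is paid the second-lowest bid.
Bids ranked: 20,000 (Brio) < 36,000 (Meridian) < 41,000 (Zephyr) < 83,000 (Talon) < 129,000 (Cinder) < 211,000 (Larkspur) < …
Brio is lowest; is paid the second-lowest bid, $36,000.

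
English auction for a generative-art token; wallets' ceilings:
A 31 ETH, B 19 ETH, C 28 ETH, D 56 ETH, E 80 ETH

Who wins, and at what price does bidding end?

Limits ranked: 80 (E) > 56 (D) > 31 (A) > 28 (C) > 19 (B)
Bidding ends when D exits at 56 ETH; E takes it.

E wins at 56 ETH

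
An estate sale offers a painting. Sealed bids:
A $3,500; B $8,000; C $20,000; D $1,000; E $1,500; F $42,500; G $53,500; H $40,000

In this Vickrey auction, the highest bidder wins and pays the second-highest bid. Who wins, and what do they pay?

G pays $42,500

Rule: the highest bidder wins and pays the second-highest bid.
Bids ranked: 53,500 (G) > 42,500 (F) > 40,000 (H) > 20,000 (C) > 8,000 (B) > 3,500 (A) > …
G is highest; pays the second-highest bid, $42,500.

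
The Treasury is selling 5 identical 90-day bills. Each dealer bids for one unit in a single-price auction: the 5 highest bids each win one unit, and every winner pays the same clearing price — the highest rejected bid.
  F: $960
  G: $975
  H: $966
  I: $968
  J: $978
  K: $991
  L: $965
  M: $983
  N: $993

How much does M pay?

M pays $968

Sorting: 993 (N), 991 (K), 983 (M), 978 (J), 975 (G), 968 (I), 966 (H), …
Winners (5 units): N, K, M, J, G.
First losing bid is I's $968, which sets the uniform price.
M wins → pays $968.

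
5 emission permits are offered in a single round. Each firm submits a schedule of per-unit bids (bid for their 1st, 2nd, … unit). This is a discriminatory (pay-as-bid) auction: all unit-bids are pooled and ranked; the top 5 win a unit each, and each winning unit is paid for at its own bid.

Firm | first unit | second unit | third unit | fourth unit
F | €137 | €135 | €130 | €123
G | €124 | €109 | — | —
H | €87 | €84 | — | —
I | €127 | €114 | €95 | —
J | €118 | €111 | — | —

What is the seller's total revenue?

Merging the schedules and taking the best 5: 137 (F-1), 135 (F-2), 130 (F-3), 127 (I-1), 124 (G-1)
Next rejected bid: €123 (not a price — pay-as-bid).
Each winning unit pays its own bid.
Revenue = 137 + 135 + 130 + 127 + 124 = €653.

Total revenue: €653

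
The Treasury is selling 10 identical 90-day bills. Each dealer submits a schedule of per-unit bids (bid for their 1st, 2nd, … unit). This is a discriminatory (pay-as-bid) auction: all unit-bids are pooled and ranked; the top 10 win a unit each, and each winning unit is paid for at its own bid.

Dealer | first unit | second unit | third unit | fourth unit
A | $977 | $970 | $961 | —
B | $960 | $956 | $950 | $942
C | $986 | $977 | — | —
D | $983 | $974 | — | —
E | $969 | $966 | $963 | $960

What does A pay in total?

A pays $2,908

Merging the schedules and taking the best 10: 986 (C-1), 983 (D-1), 977 (A-1), 977 (C-2), 974 (D-2), 970 (A-2), 969 (E-1), 966 (E-2), 963 (E-3), 961 (A-3)
Next rejected bid: $960 (not a price — pay-as-bid).
A's winning unit-bids: 977 + 970 + 961 = $2,908.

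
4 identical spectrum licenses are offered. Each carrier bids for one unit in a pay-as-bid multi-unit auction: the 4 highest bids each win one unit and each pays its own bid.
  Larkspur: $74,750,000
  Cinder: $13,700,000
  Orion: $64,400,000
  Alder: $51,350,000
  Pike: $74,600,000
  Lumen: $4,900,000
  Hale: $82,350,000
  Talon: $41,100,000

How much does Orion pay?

Orion pays $64,400,000

Ordering the bids: 82,350,000 (Hale), 74,750,000 (Larkspur), 74,600,000 (Pike), 64,400,000 (Orion), 51,350,000 (Alder), 41,100,000 (Talon), …
Top 4: Hale, Larkspur, Pike, Orion.
Orion wins → own bid $64,400,000.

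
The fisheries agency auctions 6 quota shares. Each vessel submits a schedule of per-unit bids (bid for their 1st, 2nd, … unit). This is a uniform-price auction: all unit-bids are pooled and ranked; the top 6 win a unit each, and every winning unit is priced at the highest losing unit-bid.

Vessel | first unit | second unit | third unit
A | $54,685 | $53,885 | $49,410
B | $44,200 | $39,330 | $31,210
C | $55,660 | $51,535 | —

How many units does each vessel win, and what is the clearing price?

A 3, B 1, C 2; clearing price $39,330

Pooled unit-bids ranked (top 6): 55,660 (C-1), 54,685 (A-1), 53,885 (A-2), 51,535 (C-2), 49,410 (A-3), 44,200 (B-1)
The (k+1)-th unit-bid is $39,330.
Allocation: A 3, B 1, C 2.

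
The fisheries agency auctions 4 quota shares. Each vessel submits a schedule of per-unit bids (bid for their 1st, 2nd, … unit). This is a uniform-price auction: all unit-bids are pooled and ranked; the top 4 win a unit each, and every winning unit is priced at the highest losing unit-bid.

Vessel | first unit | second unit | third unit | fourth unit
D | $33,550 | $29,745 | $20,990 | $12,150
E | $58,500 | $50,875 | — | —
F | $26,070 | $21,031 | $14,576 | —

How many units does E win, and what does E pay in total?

E: 2 units, pays $52,140

Pooled unit-bids ranked (top 4): 58,500 (E-1), 50,875 (E-2), 33,550 (D-1), 29,745 (D-2)
Highest rejected unit-bid = $26,070.
E wins 2 unit(s) at $26,070 each.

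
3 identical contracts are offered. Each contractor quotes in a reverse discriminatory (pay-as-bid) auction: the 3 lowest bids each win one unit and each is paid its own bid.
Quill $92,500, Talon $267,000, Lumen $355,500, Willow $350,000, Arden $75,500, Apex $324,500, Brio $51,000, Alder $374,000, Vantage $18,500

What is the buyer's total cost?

Total cost: $145,000

Bids ranked low→high: 18,500 (Vantage), 51,000 (Brio), 75,500 (Arden), 92,500 (Quill), 267,000 (Talon), …
Winners (3 units): Vantage, Brio, Arden.
Total cost = 18,500 + 51,000 + 75,500 = $145,000.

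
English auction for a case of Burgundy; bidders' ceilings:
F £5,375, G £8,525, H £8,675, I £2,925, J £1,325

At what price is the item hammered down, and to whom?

Ascending (English) auction: the price rises until one bidder remains; the winner pays the price at which the last rival dropped out.
Limits ranked: 8,675 (H) > 8,525 (G) > 5,375 (F) > 2,925 (I) > 1,325 (J)
Once the price passes £8,525, only H is left; the hammer falls at G's limit of £8,525.

H wins at £8,525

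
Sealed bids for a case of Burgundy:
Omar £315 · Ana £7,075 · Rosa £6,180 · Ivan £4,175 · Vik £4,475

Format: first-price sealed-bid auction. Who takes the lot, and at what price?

Ana pays £7,075

Rule: the highest bidder wins and pays their own bid.
Bids in order: 7,075 (Ana) > 6,180 (Rosa) > 4,475 (Vik) > 4,175 (Ivan) > 315 (Omar)
Ana is highest → pays own bid, £7,075.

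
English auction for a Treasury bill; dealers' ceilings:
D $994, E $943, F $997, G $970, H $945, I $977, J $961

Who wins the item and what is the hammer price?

F wins at $994

Rule: the price rises until one bidder remains; the winner pays the price at which the last rival dropped out.
Limits ranked: 997 (F) > 994 (D) > 977 (I) > 970 (G) > 961 (J) > 945 (H) > …
D is the last rival to drop out, at $994; F remains and wins at that price.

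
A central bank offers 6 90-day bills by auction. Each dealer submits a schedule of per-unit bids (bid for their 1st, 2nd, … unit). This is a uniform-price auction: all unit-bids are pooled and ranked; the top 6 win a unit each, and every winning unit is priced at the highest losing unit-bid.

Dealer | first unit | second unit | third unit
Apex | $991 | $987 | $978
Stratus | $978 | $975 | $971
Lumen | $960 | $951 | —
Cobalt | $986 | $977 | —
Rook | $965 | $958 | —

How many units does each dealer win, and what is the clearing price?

Merging the schedules and taking the best 6: 991 (Apex-1), 987 (Apex-2), 986 (Cobalt-1), 978 (Apex-3), 978 (Stratus-1), 977 (Cobalt-2)
First bid not allocated: $975.
Allocation: Apex 3, Cobalt 2, Stratus 1.

Apex 3, Cobalt 2, Stratus 1; clearing price $975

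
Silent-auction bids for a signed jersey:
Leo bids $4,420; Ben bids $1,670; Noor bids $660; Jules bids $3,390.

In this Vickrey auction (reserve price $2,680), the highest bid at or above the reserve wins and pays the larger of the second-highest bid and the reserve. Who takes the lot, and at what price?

Bids ranked: 4,420 (Leo) > 3,390 (Jules) > 1,670 (Ben) > 660 (Noor)
Highest eligible bid: Leo at $4,420.
Second-highest bid $3,390 exceeds the reserve $2,680 → payment $3,390.

Leo pays $3,390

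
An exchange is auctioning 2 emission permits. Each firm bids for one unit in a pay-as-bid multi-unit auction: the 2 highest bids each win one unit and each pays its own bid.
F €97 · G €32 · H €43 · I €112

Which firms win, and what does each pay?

Sorting: 112 (I), 97 (F), 43 (H), 32 (G)
Top 2: I, F.
Each winner pays its own bid: I €112, F €97.

I €112, F €97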